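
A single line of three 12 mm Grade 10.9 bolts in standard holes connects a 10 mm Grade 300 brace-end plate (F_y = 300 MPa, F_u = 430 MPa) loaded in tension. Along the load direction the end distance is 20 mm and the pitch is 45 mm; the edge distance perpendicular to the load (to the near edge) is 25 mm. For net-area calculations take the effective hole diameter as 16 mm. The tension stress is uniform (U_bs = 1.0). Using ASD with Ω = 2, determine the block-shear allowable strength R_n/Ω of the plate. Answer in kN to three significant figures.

127 kN

Shear plane L_v = 20 + 2·45 = 110 mm; A_gv = 110 × 10 = 1100 mm².
A_nv = (110 − 2.5·16) × 10 = 700 mm².
A_nt = (25 − 0.5·16) × 10 = 170 mm².
0.6 F_u A_nv = 180.6 kN; 0.6 F_y A_gv = 198 kN → shear rupture governs the shear term.
R_n = 180.6 + 1.0 × 430 × 170 / 1000 = 253.7 kN.
Allowable strength R_n/Ω = 253.7 / 2 = 127 kN.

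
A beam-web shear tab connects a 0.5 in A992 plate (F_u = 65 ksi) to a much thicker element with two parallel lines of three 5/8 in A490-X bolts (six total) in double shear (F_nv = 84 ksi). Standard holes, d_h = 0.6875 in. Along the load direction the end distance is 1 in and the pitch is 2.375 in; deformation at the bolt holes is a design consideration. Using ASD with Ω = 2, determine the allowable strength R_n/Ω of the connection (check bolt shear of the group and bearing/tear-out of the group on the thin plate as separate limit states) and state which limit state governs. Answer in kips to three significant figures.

Bolt shear: A_b = π·0.625²/4 = 0.3068 in²; R_n = 84 × 0.3068 × 6 × 2 = 309.3 kips → 309.3 / 2 = 155 kips.
Bearing (1.2 l_c t F_u ≤ 2.4 d t F_u): upper limit = 2.4·0.625·0.5·65 = 48.75 kips.
  Edge l_c = 1 − 0.6875/2 = 0.6562 → r_n = 25.59 kips; interior l_c = 2.375 − 0.6875 = 1.688 → r_n = 48.75 kips.
  R_n,bearing = 2·25.59 + 4·48.75 = 246.2 kips → 246.2 / 2 = 123 kips.
Bearing governs: 123 kips.

123 kips (bearing governs)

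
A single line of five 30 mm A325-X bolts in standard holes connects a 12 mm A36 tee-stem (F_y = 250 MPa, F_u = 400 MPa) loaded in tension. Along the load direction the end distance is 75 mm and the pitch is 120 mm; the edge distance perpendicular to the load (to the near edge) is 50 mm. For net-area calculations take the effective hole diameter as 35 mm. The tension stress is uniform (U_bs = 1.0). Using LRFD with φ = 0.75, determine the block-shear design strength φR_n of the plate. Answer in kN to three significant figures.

Shear plane L_v = 75 + 4·120 = 555 mm; A_gv = 555 × 12 = 6660 mm².
A_nv = (555 − 4.5·35) × 12 = 4770 mm².
A_nt = (50 − 0.5·35) × 12 = 390 mm².
0.6 F_u A_nv = 1145 kN; 0.6 F_y A_gv = 999 kN → shear yielding governs the shear term.
R_n = 999 + 1.0 × 400 × 390 / 1000 = 1155 kN.
Design strength φR_n = 0.75 × 1155 = 866 kN.

866 kN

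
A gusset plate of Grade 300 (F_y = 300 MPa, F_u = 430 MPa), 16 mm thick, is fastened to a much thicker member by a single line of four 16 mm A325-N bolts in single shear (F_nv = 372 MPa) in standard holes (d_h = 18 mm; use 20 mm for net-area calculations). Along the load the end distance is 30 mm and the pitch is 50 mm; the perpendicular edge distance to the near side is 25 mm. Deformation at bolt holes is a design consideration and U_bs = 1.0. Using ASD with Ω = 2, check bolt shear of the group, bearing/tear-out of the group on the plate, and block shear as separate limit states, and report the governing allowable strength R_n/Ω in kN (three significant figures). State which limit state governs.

Bolt shear: A_b = π·16²/4 = 201.1 mm²; R_n = 372 × 201.1 × 4 × 1 / 1000 = 299.2 kN → 299.2 / 2 = 150 kN.
Bearing: edge l_c = 21, r_n = 173.4 kN; interior l_c = 32, r_n = 264.2 kN; R_n = 173.4 + 3·264.2 = 966 kN → 483 kN.
Block shear: A_gv = 2880, A_nv = 1760, A_nt = 240 mm²; R_n = min(0.6F_uA_nv, 0.6F_yA_gv) + U_bs·F_u·A_nt = 557.3 kN → 279 kN.
Bolt shear governs: 150 kN.

150 kN (bolt shear governs)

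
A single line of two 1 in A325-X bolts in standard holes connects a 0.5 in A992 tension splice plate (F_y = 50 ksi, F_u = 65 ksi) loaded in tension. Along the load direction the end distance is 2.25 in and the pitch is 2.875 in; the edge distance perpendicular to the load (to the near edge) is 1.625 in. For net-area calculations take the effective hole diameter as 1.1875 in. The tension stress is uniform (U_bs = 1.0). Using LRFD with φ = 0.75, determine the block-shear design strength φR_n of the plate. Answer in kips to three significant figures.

74 kips

Shear plane L_v = 2.25 + 1·2.875 = 5.125 in; A_gv = 5.125 × 0.5 = 2.562 in².
A_nv = (5.125 − 1.5·1.1875) × 0.5 = 1.672 in².
A_nt = (1.625 − 0.5·1.1875) × 0.5 = 0.5156 in².
0.6 F_u A_nv = 65.2 kips; 0.6 F_y A_gv = 76.88 kips → shear rupture governs the shear term.
R_n = 65.2 + 1.0 × 65 × 0.5156 = 98.72 kips.
Design strength φR_n = 0.75 × 98.72 = 74 kips.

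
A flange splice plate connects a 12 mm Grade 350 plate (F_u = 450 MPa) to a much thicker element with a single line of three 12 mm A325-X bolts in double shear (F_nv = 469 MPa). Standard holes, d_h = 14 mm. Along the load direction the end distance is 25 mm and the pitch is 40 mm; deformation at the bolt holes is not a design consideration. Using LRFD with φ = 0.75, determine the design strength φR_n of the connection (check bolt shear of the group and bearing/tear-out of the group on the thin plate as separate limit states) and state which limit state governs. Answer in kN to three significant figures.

Bolt shear: A_b = π·12²/4 = 113.1 mm²; R_n = 469 × 113.1 × 3 × 2 / 1000 = 318.3 kN → 0.75 × 318.3 = 239 kN.
Bearing (1.5 l_c t F_u ≤ 3.0 d t F_u): upper limit = 3.0·12·12·450 / 1000 = 194.4 kN.
  Edge l_c = 25 − 14/2 = 18 → r_n = 145.8 kN; interior l_c = 40 − 14 = 26 → r_n = 194.4 kN.
  R_n,bearing = 1·145.8 + 2·194.4 = 534.6 kN → 0.75 × 534.6 = 401 kN.
Bolt shear governs: 239 kN.

239 kN (bolt shear governs)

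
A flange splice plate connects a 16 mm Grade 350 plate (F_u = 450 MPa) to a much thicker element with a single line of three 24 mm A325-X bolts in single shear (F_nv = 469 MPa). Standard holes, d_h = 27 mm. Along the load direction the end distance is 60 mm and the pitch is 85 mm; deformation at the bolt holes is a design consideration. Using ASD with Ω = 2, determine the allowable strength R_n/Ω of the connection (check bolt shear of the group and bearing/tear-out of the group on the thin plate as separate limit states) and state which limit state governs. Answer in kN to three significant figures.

Bolt shear: A_b = π·24²/4 = 452.4 mm²; R_n = 469 × 452.4 × 3 × 1 / 1000 = 636.5 kN → 636.5 / 2 = 318 kN.
Bearing (1.2 l_c t F_u ≤ 2.4 d t F_u): upper limit = 2.4·24·16·450 / 1000 = 414.7 kN.
  Edge l_c = 60 − 27/2 = 46.5 → r_n = 401.8 kN; interior l_c = 85 − 27 = 58 → r_n = 414.7 kN.
  R_n,bearing = 1·401.8 + 2·414.7 = 1231 kN → 1231 / 2 = 616 kN.
Bolt shear governs: 318 kN.

318 kN (bolt shear governs)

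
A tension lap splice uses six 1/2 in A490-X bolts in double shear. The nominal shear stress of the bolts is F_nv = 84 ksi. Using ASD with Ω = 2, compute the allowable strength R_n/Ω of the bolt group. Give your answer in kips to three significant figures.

99 kips

A_b = π × 0.5² / 4 = 0.1963 in².
R_n = F_nv · A_b · n · n_s = 84 × 0.1963 × 6 × 2 = 197.9 kips.
Allowable strength R_n/Ω = 197.9 / 2 = 99 kips.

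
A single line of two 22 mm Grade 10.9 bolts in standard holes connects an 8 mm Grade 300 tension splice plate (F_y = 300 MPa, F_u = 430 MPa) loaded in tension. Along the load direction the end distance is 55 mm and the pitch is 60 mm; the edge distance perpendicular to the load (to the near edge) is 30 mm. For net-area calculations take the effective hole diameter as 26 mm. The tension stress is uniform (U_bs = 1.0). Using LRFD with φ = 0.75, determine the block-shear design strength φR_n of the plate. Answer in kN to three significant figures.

162 kN

Shear plane L_v = 55 + 1·60 = 115 mm; A_gv = 115 × 8 = 920 mm².
A_nv = (115 − 1.5·26) × 8 = 608 mm².
A_nt = (30 − 0.5·26) × 8 = 136 mm².
0.6 F_u A_nv = 156.9 kN; 0.6 F_y A_gv = 165.6 kN → shear rupture governs the shear term.
R_n = 156.9 + 1.0 × 430 × 136 / 1000 = 215.3 kN.
Design strength φR_n = 0.75 × 215.3 = 162 kN.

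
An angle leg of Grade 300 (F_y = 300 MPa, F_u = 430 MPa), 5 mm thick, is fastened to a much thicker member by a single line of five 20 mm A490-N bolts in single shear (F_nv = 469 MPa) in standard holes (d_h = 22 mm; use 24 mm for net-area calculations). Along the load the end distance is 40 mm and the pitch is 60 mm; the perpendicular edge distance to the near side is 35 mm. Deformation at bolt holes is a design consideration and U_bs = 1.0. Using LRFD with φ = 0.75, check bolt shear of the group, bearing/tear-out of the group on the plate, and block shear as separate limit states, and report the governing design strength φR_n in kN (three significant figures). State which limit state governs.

203 kN (block shear governs)

Bolt shear: A_b = π·20²/4 = 314.2 mm²; R_n = 469 × 314.2 × 5 × 1 / 1000 = 736.7 kN → 0.75 × 736.7 = 553 kN.
Bearing: edge l_c = 29, r_n = 74.82 kN; interior l_c = 38, r_n = 98.04 kN; R_n = 74.82 + 4·98.04 = 467 kN → 350 kN.
Block shear: A_gv = 1400, A_nv = 860, A_nt = 115 mm²; R_n = min(0.6F_uA_nv, 0.6F_yA_gv) + U_bs·F_u·A_nt = 271.3 kN → 203 kN.
Block shear governs: 203 kN.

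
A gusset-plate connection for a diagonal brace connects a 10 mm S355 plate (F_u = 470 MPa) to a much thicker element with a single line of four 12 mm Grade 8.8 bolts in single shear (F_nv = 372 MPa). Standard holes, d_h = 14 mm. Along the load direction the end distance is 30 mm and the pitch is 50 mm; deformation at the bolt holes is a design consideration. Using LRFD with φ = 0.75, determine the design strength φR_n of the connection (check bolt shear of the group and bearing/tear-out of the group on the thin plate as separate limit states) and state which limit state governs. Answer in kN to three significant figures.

126 kN (bolt shear governs)

Bolt shear: A_b = π·12²/4 = 113.1 mm²; R_n = 372 × 113.1 × 4 × 1 / 1000 = 168.3 kN → 0.75 × 168.3 = 126 kN.
Bearing (1.2 l_c t F_u ≤ 2.4 d t F_u): upper limit = 2.4·12·10·470 / 1000 = 135.4 kN.
  Edge l_c = 30 − 14/2 = 23 → r_n = 129.7 kN; interior l_c = 50 − 14 = 36 → r_n = 135.4 kN.
  R_n,bearing = 1·129.7 + 3·135.4 = 535.8 kN → 0.75 × 535.8 = 402 kN.
Bolt shear governs: 126 kN.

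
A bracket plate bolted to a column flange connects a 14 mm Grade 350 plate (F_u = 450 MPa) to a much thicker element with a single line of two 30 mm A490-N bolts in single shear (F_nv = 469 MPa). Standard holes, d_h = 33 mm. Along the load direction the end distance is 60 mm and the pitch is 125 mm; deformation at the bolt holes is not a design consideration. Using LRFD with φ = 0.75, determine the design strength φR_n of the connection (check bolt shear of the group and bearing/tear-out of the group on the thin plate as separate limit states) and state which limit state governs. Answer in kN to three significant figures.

Bolt shear: A_b = π·30²/4 = 706.9 mm²; R_n = 469 × 706.9 × 2 × 1 / 1000 = 663 kN → 0.75 × 663 = 497 kN.
Bearing (1.5 l_c t F_u ≤ 3.0 d t F_u): upper limit = 3.0·30·14·450 / 1000 = 567 kN.
  Edge l_c = 60 − 33/2 = 43.5 → r_n = 411.1 kN; interior l_c = 125 − 33 = 92 → r_n = 567 kN.
  R_n,bearing = 1·411.1 + 1·567 = 978.1 kN → 0.75 × 978.1 = 734 kN.
Bolt shear governs: 497 kN.

497 kN (bolt shear governs)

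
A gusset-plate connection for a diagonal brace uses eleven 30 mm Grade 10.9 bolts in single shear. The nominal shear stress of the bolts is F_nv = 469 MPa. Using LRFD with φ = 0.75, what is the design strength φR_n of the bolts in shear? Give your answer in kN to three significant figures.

2740 kN

A_b = π × 30² / 4 = 706.9 mm².
R_n = F_nv · A_b · n · n_s = 469 × 706.9 × 11 × 1 / 1000 = 3647 kN.
Design strength φR_n = 0.75 × 3647 = 2740 kN.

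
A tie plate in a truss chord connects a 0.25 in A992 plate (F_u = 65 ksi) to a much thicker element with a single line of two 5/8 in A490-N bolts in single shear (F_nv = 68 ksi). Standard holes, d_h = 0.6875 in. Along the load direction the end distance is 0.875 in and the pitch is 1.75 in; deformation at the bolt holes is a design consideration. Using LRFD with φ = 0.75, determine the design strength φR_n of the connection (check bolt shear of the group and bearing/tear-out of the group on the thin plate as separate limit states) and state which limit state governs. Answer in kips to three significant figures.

23.3 kips (bearing governs)

Bolt shear: A_b = π·0.625²/4 = 0.3068 in²; R_n = 68 × 0.3068 × 2 × 1 = 41.72 kips → 0.75 × 41.72 = 31.3 kips.
Bearing (1.2 l_c t F_u ≤ 2.4 d t F_u): upper limit = 2.4·0.625·0.25·65 = 24.38 kips.
  Edge l_c = 0.875 − 0.6875/2 = 0.5312 → r_n = 10.36 kips; interior l_c = 1.75 − 0.6875 = 1.062 → r_n = 20.72 kips.
  R_n,bearing = 1·10.36 + 1·20.72 = 31.08 kips → 0.75 × 31.08 = 23.3 kips.
Bearing governs: 23.3 kips.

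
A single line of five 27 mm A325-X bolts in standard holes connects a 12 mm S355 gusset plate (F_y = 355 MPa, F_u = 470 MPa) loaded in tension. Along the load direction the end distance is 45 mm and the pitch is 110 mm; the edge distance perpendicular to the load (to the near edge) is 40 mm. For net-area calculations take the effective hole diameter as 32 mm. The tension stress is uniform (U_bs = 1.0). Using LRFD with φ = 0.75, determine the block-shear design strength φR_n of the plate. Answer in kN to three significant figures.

Shear plane L_v = 45 + 4·110 = 485 mm; A_gv = 485 × 12 = 5820 mm².
A_nv = (485 − 4.5·32) × 12 = 4092 mm².
A_nt = (40 − 0.5·32) × 12 = 288 mm².
0.6 F_u A_nv = 1154 kN; 0.6 F_y A_gv = 1240 kN → shear rupture governs the shear term.
R_n = 1154 + 1.0 × 470 × 288 / 1000 = 1289 kN.
Design strength φR_n = 0.75 × 1289 = 967 kN.

967 kN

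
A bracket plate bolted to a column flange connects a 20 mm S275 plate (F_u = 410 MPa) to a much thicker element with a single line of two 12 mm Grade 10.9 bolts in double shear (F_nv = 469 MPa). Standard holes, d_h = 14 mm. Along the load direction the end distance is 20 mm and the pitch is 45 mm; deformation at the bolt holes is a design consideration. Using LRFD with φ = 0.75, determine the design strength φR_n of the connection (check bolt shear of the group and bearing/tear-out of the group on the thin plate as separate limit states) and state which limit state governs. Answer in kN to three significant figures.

Bolt shear: A_b = π·12²/4 = 113.1 mm²; R_n = 469 × 113.1 × 2 × 2 / 1000 = 212.2 kN → 0.75 × 212.2 = 159 kN.
Bearing (1.2 l_c t F_u ≤ 2.4 d t F_u): upper limit = 2.4·12·20·410 / 1000 = 236.2 kN.
  Edge l_c = 20 − 14/2 = 13 → r_n = 127.9 kN; interior l_c = 45 − 14 = 31 → r_n = 236.2 kN.
  R_n,bearing = 1·127.9 + 1·236.2 = 364.1 kN → 0.75 × 364.1 = 273 kN.
Bolt shear governs: 159 kN.

159 kN (bolt shear governs)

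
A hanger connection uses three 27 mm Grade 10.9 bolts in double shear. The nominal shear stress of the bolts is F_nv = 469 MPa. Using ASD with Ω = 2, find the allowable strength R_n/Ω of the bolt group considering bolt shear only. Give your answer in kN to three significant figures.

806 kN

A_b = π × 27² / 4 = 572.6 mm².
R_n = F_nv · A_b · n · n_s = 469 × 572.6 × 3 × 2 / 1000 = 1611 kN.
Allowable strength R_n/Ω = 1611 / 2 = 806 kN.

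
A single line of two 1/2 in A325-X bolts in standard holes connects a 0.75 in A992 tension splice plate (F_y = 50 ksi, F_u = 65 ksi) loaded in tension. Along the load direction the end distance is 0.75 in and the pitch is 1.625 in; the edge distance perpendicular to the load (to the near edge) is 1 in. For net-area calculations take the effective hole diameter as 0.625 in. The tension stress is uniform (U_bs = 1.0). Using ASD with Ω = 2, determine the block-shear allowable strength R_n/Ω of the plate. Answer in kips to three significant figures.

Shear plane L_v = 0.75 + 1·1.625 = 2.375 in; A_gv = 2.375 × 0.75 = 1.781 in².
A_nv = (2.375 − 1.5·0.625) × 0.75 = 1.078 in².
A_nt = (1 − 0.5·0.625) × 0.75 = 0.5156 in².
0.6 F_u A_nv = 42.05 kips; 0.6 F_y A_gv = 53.44 kips → shear rupture governs the shear term.
R_n = 42.05 + 1.0 × 65 × 0.5156 = 75.56 kips.
Allowable strength R_n/Ω = 75.56 / 2 = 37.8 kips.

37.8 kips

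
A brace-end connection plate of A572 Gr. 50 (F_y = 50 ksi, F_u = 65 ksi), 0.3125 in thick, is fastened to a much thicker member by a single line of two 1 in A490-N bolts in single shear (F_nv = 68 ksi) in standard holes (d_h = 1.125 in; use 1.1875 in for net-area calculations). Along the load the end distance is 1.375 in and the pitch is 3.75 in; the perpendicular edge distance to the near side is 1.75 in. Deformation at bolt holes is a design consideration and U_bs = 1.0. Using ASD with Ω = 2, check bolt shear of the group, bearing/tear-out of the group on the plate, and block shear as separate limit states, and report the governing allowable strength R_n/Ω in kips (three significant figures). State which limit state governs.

32.1 kips (block shear governs)

Bolt shear: A_b = π·1²/4 = 0.7854 in²; R_n = 68 × 0.7854 × 2 × 1 = 106.8 kips → 106.8 / 2 = 53.4 kips.
Bearing: edge l_c = 0.8125, r_n = 19.8 kips; interior l_c = 2.625, r_n = 48.75 kips; R_n = 19.8 + 1·48.75 = 68.55 kips → 34.3 kips.
Block shear: A_gv = 1.602, A_nv = 1.045, A_nt = 0.3613 in²; R_n = min(0.6F_uA_nv, 0.6F_yA_gv) + U_bs·F_u·A_nt = 64.24 kips → 32.1 kips.
Block shear governs: 32.1 kips.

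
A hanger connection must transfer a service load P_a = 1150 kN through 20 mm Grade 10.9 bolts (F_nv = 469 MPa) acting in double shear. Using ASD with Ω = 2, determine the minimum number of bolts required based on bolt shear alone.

8 bolts

A_b = π·20²/4 = 314.2 mm².
Per-bolt allowable strength R_n/Ω = 469 × 314.2 × 2 / 1000 / 2 = 147.3 kN.
n ≥ 1150 / 147.3 = 7.805 → use 8 bolts.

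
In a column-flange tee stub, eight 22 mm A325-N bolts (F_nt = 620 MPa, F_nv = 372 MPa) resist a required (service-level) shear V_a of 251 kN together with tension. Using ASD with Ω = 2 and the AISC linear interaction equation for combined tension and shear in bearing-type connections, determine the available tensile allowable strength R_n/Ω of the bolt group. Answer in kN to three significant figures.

A_b = π·22²/4 = 380.1 mm²; f_rv = 251 × 1000 / (8 × 380.1) = 82.54 MPa.
F'_nt = 1.3 F_nt − (Ω F_nt / F_nv) f_rv = 1.3·620 − (2·620/372)·82.54 = 530.9 MPa, capped at F_nt → F'_nt = 530.9 MPa.
R_n = F'_nt · A_b · n = 530.9 × 380.1 × 8 / 1000 = 1614 kN.
Allowable strength R_n/Ω = 1614 / 2 = 807 kN.

807 kN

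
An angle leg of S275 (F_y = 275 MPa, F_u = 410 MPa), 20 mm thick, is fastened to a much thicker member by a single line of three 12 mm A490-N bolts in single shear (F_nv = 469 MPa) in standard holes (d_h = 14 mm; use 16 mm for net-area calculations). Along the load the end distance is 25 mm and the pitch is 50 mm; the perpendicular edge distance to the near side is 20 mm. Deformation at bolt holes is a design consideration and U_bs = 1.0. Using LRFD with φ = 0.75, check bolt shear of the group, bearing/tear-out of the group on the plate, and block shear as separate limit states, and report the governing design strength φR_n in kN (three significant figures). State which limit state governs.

119 kN (bolt shear governs)

Bolt shear: A_b = π·12²/4 = 113.1 mm²; R_n = 469 × 113.1 × 3 × 1 / 1000 = 159.1 kN → 0.75 × 159.1 = 119 kN.
Bearing: edge l_c = 18, r_n = 177.1 kN; interior l_c = 36, r_n = 236.2 kN; R_n = 177.1 + 2·236.2 = 649.4 kN → 487 kN.
Block shear: A_gv = 2500, A_nv = 1700, A_nt = 240 mm²; R_n = min(0.6F_uA_nv, 0.6F_yA_gv) + U_bs·F_u·A_nt = 510.9 kN → 383 kN.
Bolt shear governs: 119 kN.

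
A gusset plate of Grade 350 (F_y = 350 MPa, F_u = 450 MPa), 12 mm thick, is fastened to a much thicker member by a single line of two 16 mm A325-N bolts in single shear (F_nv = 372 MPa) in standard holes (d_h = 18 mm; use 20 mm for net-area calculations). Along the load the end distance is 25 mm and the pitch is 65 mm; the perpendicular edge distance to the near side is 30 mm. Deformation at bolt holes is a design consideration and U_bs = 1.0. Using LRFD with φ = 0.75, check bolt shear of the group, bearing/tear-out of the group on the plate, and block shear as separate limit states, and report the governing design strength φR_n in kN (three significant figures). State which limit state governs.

Bolt shear: A_b = π·16²/4 = 201.1 mm²; R_n = 372 × 201.1 × 2 × 1 / 1000 = 149.6 kN → 0.75 × 149.6 = 112 kN.
Bearing: edge l_c = 16, r_n = 103.7 kN; interior l_c = 47, r_n = 207.4 kN; R_n = 103.7 + 1·207.4 = 311 kN → 233 kN.
Block shear: A_gv = 1080, A_nv = 720, A_nt = 240 mm²; R_n = min(0.6F_uA_nv, 0.6F_yA_gv) + U_bs·F_u·A_nt = 302.4 kN → 227 kN.
Bolt shear governs: 112 kN.

112 kN (bolt shear governs)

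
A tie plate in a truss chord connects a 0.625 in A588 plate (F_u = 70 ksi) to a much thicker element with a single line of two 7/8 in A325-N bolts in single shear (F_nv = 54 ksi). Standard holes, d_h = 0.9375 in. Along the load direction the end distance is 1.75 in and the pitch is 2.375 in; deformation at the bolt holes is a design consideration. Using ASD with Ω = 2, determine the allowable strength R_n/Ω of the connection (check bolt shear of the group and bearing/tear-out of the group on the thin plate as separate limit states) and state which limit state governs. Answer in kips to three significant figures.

Bolt shear: A_b = π·0.875²/4 = 0.6013 in²; R_n = 54 × 0.6013 × 2 × 1 = 64.94 kips → 64.94 / 2 = 32.5 kips.
Bearing (1.2 l_c t F_u ≤ 2.4 d t F_u): upper limit = 2.4·0.875·0.625·70 = 91.88 kips.
  Edge l_c = 1.75 − 0.9375/2 = 1.281 → r_n = 67.27 kips; interior l_c = 2.375 − 0.9375 = 1.438 → r_n = 75.47 kips.
  R_n,bearing = 1·67.27 + 1·75.47 = 142.7 kips → 142.7 / 2 = 71.4 kips.
Bolt shear governs: 32.5 kips.

32.5 kips (bolt shear governs)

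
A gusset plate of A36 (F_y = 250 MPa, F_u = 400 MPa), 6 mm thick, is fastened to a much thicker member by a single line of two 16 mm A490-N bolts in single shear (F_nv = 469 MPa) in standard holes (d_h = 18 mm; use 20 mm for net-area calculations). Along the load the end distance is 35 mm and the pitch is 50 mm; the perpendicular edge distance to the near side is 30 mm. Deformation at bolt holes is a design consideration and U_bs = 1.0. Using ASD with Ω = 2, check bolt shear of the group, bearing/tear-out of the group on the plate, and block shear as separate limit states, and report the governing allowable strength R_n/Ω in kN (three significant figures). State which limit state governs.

62.2 kN (block shear governs)

Bolt shear: A_b = π·16²/4 = 201.1 mm²; R_n = 469 × 201.1 × 2 × 1 / 1000 = 188.6 kN → 188.6 / 2 = 94.3 kN.
Bearing: edge l_c = 26, r_n = 74.88 kN; interior l_c = 32, r_n = 92.16 kN; R_n = 74.88 + 1·92.16 = 167 kN → 83.5 kN.
Block shear: A_gv = 510, A_nv = 330, A_nt = 120 mm²; R_n = min(0.6F_uA_nv, 0.6F_yA_gv) + U_bs·F_u·A_nt = 124.5 kN → 62.2 kN.
Block shear governs: 62.2 kN.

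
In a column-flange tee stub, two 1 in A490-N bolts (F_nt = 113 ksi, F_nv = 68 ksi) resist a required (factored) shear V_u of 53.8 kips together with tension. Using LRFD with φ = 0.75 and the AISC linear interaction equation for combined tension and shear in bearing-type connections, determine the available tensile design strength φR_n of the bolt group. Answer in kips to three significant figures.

83.7 kips

A_b = π·1²/4 = 0.7854 in²; f_rv = 53.8 / (2 × 0.7854) = 34.25 ksi.
F'_nt = 1.3 F_nt − (F_nt / φF_nv) f_rv = 1.3·113 − (113/(0.75·68))·34.25 = 71.01 ksi, capped at F_nt → F'_nt = 71.01 ksi.
R_n = F'_nt · A_b · n = 71.01 × 0.7854 × 2 = 111.5 kips.
Design strength φR_n = 0.75 × 111.5 = 83.7 kips.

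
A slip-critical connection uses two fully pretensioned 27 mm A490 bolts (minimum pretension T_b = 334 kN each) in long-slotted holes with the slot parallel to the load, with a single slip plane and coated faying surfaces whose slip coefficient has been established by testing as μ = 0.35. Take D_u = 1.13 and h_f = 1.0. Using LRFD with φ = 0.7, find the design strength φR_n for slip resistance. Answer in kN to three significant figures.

R_n = μ · D_u · h_f · T_b · n_s · n_b = 0.35 × 1.13 × 1.0 × 334 × 1 × 2 = 264.2 kN.
Design strength φR_n = 0.7 × 264.2 = 185 kN.

185 kN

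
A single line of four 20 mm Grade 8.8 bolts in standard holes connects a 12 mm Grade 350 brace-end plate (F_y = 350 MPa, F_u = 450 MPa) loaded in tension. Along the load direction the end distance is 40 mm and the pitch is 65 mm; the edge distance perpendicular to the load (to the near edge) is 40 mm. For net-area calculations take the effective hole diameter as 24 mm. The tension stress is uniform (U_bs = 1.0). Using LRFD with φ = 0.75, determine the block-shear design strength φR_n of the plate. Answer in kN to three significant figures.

Shear plane L_v = 40 + 3·65 = 235 mm; A_gv = 235 × 12 = 2820 mm².
A_nv = (235 − 3.5·24) × 12 = 1812 mm².
A_nt = (40 − 0.5·24) × 12 = 336 mm².
0.6 F_u A_nv = 489.2 kN; 0.6 F_y A_gv = 592.2 kN → shear rupture governs the shear term.
R_n = 489.2 + 1.0 × 450 × 336 / 1000 = 640.4 kN.
Design strength φR_n = 0.75 × 640.4 = 480 kN.

480 kN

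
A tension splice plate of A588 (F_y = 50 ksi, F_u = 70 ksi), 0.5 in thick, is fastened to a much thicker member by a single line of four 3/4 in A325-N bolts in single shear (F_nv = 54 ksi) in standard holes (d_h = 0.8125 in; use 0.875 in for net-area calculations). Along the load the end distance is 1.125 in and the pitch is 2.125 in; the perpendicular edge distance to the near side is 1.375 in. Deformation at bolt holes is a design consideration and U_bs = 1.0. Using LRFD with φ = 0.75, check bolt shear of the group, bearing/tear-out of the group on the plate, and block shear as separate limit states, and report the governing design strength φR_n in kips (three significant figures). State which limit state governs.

Bolt shear: A_b = π·0.75²/4 = 0.4418 in²; R_n = 54 × 0.4418 × 4 × 1 = 95.43 kips → 0.75 × 95.43 = 71.6 kips.
Bearing: edge l_c = 0.7188, r_n = 30.19 kips; interior l_c = 1.312, r_n = 55.12 kips; R_n = 30.19 + 3·55.12 = 195.6 kips → 147 kips.
Block shear: A_gv = 3.75, A_nv = 2.219, A_nt = 0.4688 in²; R_n = min(0.6F_uA_nv, 0.6F_yA_gv) + U_bs·F_u·A_nt = 126 kips → 94.5 kips.
Bolt shear governs: 71.6 kips.

71.6 kips (bolt shear governs)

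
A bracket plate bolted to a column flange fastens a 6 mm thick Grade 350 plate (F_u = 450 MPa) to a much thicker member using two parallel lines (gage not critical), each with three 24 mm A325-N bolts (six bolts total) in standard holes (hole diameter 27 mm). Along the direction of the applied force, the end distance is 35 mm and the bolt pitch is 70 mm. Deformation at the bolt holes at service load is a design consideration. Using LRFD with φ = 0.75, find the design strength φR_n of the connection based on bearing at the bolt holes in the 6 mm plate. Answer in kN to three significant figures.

522 kN

Per bolt r_n = 1.2 l_c t F_u ≤ 2.4 d t F_u; upper limit = 2.4 × 24 × 6 × 450 / 1000 = 155.5 kN.
Edge bolt: l_c = 35 − 27/2 = 21.5 mm → 1.2 × 21.5 × 6 × 450 / 1000 = 69.66 → r_n = 69.66 kN.
Interior bolts: l_c = 70 − 27 = 43 mm → 1.2 × 43 × 6 × 450 / 1000 = 139.3 → r_n = 139.3 kN.
R_n = 2 × 69.66 + 4 × 139.3 = 696.6 kN.
Design strength φR_n = 0.75 × 696.6 = 522 kN.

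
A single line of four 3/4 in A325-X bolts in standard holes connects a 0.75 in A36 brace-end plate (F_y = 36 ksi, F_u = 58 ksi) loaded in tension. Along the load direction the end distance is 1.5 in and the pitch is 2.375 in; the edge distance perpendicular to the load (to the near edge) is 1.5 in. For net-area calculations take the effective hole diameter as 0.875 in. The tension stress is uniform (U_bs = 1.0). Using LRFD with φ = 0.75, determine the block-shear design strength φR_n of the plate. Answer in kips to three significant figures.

139 kips

Shear plane L_v = 1.5 + 3·2.375 = 8.625 in; A_gv = 8.625 × 0.75 = 6.469 in².
A_nv = (8.625 − 3.5·0.875) × 0.75 = 4.172 in².
A_nt = (1.5 − 0.5·0.875) × 0.75 = 0.7969 in².
0.6 F_u A_nv = 145.2 kips; 0.6 F_y A_gv = 139.7 kips → shear yielding governs the shear term.
R_n = 139.7 + 1.0 × 58 × 0.7969 = 185.9 kips.
Design strength φR_n = 0.75 × 185.9 = 139 kips.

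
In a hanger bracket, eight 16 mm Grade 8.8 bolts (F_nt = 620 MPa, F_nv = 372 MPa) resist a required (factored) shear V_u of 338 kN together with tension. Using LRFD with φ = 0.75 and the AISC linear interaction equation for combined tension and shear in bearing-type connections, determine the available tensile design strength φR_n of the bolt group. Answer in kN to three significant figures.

A_b = π·16²/4 = 201.1 mm²; f_rv = 338 × 1000 / (8 × 201.1) = 210.1 MPa.
F'_nt = 1.3 F_nt − (F_nt / φF_nv) f_rv = 1.3·620 − (620/(0.75·372))·210.1 = 339 MPa, capped at F_nt → F'_nt = 339 MPa.
R_n = F'_nt · A_b · n = 339 × 201.1 × 8 / 1000 = 545.3 kN.
Design strength φR_n = 0.75 × 545.3 = 409 kN.

409 kN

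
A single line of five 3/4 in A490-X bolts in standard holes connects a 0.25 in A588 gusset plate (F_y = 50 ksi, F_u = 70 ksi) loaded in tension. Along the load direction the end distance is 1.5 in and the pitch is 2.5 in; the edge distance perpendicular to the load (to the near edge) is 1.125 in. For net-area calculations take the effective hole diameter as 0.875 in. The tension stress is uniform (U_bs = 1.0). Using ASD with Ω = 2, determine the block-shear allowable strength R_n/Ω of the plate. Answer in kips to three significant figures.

45.7 kips

Shear plane L_v = 1.5 + 4·2.5 = 11.5 in; A_gv = 11.5 × 0.25 = 2.875 in².
A_nv = (11.5 − 4.5·0.875) × 0.25 = 1.891 in².
A_nt = (1.125 − 0.5·0.875) × 0.25 = 0.1719 in².
0.6 F_u A_nv = 79.41 kips; 0.6 F_y A_gv = 86.25 kips → shear rupture governs the shear term.
R_n = 79.41 + 1.0 × 70 × 0.1719 = 91.44 kips.
Allowable strength R_n/Ω = 91.44 / 2 = 45.7 kips.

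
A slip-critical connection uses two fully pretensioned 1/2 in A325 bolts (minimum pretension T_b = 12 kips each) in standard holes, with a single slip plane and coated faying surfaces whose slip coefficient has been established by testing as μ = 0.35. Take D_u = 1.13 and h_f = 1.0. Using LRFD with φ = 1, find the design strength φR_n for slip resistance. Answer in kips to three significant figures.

9.49 kips

R_n = μ · D_u · h_f · T_b · n_s · n_b = 0.35 × 1.13 × 1.0 × 12 × 1 × 2 = 9.492 kips.
Design strength φR_n = 1 × 9.492 = 9.49 kips.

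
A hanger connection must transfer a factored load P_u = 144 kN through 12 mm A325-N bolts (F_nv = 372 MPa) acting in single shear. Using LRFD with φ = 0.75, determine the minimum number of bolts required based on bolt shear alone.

A_b = π·12²/4 = 113.1 mm².
Per-bolt design strength φR_n = 0.75 × 372 × 113.1 × 1 / 1000 = 31.55 kN.
n ≥ 144 / 31.55 = 4.564 → use 5 bolts.

5 bolts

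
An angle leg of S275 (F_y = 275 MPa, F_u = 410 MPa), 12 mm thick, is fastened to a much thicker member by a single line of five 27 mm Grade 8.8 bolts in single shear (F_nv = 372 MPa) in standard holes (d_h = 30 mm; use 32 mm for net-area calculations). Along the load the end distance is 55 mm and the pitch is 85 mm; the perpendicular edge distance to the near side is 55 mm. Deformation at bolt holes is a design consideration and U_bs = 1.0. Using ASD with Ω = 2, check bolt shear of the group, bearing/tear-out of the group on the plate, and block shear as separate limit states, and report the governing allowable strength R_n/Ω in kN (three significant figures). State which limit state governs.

Bolt shear: A_b = π·27²/4 = 572.6 mm²; R_n = 372 × 572.6 × 5 × 1 / 1000 = 1065 kN → 1065 / 2 = 532 kN.
Bearing: edge l_c = 40, r_n = 236.2 kN; interior l_c = 55, r_n = 318.8 kN; R_n = 236.2 + 4·318.8 = 1511 kN → 756 kN.
Block shear: A_gv = 4740, A_nv = 3012, A_nt = 468 mm²; R_n = min(0.6F_uA_nv, 0.6F_yA_gv) + U_bs·F_u·A_nt = 932.8 kN → 466 kN.
Block shear governs: 466 kN.

466 kN (block shear governs)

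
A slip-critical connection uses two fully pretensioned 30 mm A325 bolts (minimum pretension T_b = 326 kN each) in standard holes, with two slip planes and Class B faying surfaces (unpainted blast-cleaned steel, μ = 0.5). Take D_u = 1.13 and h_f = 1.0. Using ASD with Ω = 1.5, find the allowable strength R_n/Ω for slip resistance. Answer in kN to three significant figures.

491 kN

R_n = μ · D_u · h_f · T_b · n_s · n_b = 0.5 × 1.13 × 1.0 × 326 × 2 × 2 = 736.8 kN.
Allowable strength R_n/Ω = 736.8 / 1.5 = 491 kN.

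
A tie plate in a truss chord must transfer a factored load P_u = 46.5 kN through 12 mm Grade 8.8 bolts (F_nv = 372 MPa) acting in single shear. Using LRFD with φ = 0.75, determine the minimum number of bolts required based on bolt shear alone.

A_b = π·12²/4 = 113.1 mm².
Per-bolt design strength φR_n = 0.75 × 372 × 113.1 × 1 / 1000 = 31.55 kN.
n ≥ 46.5 / 31.55 = 1.474 → use 2 bolts.

2 bolts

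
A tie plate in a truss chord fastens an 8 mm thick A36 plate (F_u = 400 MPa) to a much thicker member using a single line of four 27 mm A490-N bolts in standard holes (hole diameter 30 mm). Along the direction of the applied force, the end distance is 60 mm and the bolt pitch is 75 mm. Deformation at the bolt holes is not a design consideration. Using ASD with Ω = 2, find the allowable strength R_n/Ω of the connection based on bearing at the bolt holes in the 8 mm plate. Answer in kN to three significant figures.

432 kN

Per bolt r_n = 1.5 l_c t F_u ≤ 3.0 d t F_u; upper limit = 3.0 × 27 × 8 × 400 / 1000 = 259.2 kN.
Edge bolt: l_c = 60 − 30/2 = 45 mm → 1.5 × 45 × 8 × 400 / 1000 = 216 → r_n = 216 kN.
Interior bolts: l_c = 75 − 30 = 45 mm → 1.5 × 45 × 8 × 400 / 1000 = 216 → r_n = 216 kN.
R_n = 1 × 216 + 3 × 216 = 864 kN.
Allowable strength R_n/Ω = 864 / 2 = 432 kN.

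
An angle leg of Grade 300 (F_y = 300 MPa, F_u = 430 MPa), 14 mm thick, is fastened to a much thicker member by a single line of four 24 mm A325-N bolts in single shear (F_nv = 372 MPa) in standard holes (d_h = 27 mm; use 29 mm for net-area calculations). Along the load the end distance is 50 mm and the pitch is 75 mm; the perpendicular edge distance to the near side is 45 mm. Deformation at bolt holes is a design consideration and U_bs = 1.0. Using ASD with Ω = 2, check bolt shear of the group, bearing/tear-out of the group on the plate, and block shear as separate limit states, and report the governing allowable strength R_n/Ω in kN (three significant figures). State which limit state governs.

Bolt shear: A_b = π·24²/4 = 452.4 mm²; R_n = 372 × 452.4 × 4 × 1 / 1000 = 673.2 kN → 673.2 / 2 = 337 kN.
Bearing: edge l_c = 36.5, r_n = 263.7 kN; interior l_c = 48, r_n = 346.8 kN; R_n = 263.7 + 3·346.8 = 1304 kN → 652 kN.
Block shear: A_gv = 3850, A_nv = 2429, A_nt = 427 mm²; R_n = min(0.6F_uA_nv, 0.6F_yA_gv) + U_bs·F_u·A_nt = 810.3 kN → 405 kN.
Bolt shear governs: 337 kN.

337 kN (bolt shear governs)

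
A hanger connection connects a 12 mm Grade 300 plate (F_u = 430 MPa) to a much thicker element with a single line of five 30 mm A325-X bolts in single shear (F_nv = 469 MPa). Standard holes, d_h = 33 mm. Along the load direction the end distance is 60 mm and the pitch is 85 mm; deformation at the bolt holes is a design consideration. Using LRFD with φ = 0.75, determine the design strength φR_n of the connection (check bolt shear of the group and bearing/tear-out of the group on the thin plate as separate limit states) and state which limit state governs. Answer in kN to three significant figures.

1170 kN (bearing governs)

Bolt shear: A_b = π·30²/4 = 706.9 mm²; R_n = 469 × 706.9 × 5 × 1 / 1000 = 1658 kN → 0.75 × 1658 = 1240 kN.
Bearing (1.2 l_c t F_u ≤ 2.4 d t F_u): upper limit = 2.4·30·12·430 / 1000 = 371.5 kN.
  Edge l_c = 60 − 33/2 = 43.5 → r_n = 269.4 kN; interior l_c = 85 − 33 = 52 → r_n = 322 kN.
  R_n,bearing = 1·269.4 + 4·322 = 1557 kN → 0.75 × 1557 = 1170 kN.
Bearing governs: 1170 kN.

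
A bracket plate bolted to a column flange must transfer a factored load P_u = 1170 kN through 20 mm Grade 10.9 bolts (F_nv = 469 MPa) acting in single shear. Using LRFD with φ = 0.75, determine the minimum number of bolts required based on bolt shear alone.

A_b = π·20²/4 = 314.2 mm².
Per-bolt design strength φR_n = 0.75 × 469 × 314.2 × 1 / 1000 = 110.5 kN.
n ≥ 1170 / 110.5 = 10.59 → use 11 bolts.

11 bolts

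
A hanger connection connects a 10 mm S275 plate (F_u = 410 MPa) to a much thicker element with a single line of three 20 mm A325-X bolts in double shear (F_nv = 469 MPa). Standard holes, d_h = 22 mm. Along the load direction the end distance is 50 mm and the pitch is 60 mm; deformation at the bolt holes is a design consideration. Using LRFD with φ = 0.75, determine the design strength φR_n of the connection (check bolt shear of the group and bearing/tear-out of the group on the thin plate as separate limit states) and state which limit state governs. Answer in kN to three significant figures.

424 kN (bearing governs)

Bolt shear: A_b = π·20²/4 = 314.2 mm²; R_n = 469 × 314.2 × 3 × 2 / 1000 = 884 kN → 0.75 × 884 = 663 kN.
Bearing (1.2 l_c t F_u ≤ 2.4 d t F_u): upper limit = 2.4·20·10·410 / 1000 = 196.8 kN.
  Edge l_c = 50 − 22/2 = 39 → r_n = 191.9 kN; interior l_c = 60 − 22 = 38 → r_n = 187 kN.
  R_n,bearing = 1·191.9 + 2·187 = 565.8 kN → 0.75 × 565.8 = 424 kN.
Bearing governs: 424 kN.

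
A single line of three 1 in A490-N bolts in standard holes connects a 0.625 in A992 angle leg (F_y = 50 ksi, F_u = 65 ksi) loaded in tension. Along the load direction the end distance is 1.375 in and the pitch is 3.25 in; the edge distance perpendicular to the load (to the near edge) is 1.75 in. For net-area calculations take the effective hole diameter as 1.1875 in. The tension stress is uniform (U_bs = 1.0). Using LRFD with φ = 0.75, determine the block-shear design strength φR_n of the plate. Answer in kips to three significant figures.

125 kips

Shear plane L_v = 1.375 + 2·3.25 = 7.875 in; A_gv = 7.875 × 0.625 = 4.922 in².
A_nv = (7.875 − 2.5·1.1875) × 0.625 = 3.066 in².
A_nt = (1.75 − 0.5·1.1875) × 0.625 = 0.7227 in².
0.6 F_u A_nv = 119.6 kips; 0.6 F_y A_gv = 147.7 kips → shear rupture governs the shear term.
R_n = 119.6 + 1.0 × 65 × 0.7227 = 166.6 kips.
Design strength φR_n = 0.75 × 166.6 = 125 kips.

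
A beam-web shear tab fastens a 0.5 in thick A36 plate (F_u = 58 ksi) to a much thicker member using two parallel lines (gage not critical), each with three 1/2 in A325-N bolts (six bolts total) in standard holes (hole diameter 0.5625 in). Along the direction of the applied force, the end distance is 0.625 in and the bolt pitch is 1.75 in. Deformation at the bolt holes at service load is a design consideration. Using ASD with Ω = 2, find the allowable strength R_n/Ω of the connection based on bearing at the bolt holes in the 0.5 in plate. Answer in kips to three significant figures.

81.6 kips

Per bolt r_n = 1.2 l_c t F_u ≤ 2.4 d t F_u; upper limit = 2.4 × 0.5 × 0.5 × 58 = 34.8 kips.
Edge bolt: l_c = 0.625 − 0.5625/2 = 0.3438 in → 1.2 × 0.3438 × 0.5 × 58 = 11.96 → r_n = 11.96 kips.
Interior bolts: l_c = 1.75 − 0.5625 = 1.188 in → 1.2 × 1.188 × 0.5 × 58 = 41.33 → r_n = 34.8 kips.
R_n = 2 × 11.96 + 4 × 34.8 = 163.1 kips.
Allowable strength R_n/Ω = 163.1 / 2 = 81.6 kips.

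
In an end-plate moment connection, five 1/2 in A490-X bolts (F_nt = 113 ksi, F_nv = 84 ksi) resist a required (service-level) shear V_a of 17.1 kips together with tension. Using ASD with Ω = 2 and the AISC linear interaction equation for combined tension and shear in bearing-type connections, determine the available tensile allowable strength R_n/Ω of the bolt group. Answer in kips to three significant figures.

49.1 kips

A_b = π·0.5²/4 = 0.1963 in²; f_rv = 17.1 / (5 × 0.1963) = 17.42 ksi.
F'_nt = 1.3 F_nt − (Ω F_nt / F_nv) f_rv = 1.3·113 − (2·113/84)·17.42 = 100 ksi, capped at F_nt → F'_nt = 100 ksi.
R_n = F'_nt · A_b · n = 100 × 0.1963 × 5 = 98.21 kips.
Allowable strength R_n/Ω = 98.21 / 2 = 49.1 kips.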